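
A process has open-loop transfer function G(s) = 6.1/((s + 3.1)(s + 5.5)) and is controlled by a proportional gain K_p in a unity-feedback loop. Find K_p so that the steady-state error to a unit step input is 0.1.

The loop is type 0, so e_ss(step) = 1/(1 + K_pos) with K_pos = K_p·G(0).
G(0) = 0.3578. Require 1/(1 + K_p·0.3578) = 0.1, so 1 + 0.3578·K_p = 10.
K_p = (10 − 1)/0.3578 = 25.2.

K_p = 25.2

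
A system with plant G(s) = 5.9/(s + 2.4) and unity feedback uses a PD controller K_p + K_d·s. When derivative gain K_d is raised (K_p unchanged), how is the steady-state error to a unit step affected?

unchanged

At s = 0 the derivative term contributes nothing: C(0) = K_p regardless of K_d, so K_pos = K_p·G(0) and e_ss are unchanged.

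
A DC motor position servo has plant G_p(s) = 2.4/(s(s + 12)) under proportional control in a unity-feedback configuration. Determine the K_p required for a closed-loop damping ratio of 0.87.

K_p = 19.8

Closed-loop characteristic equation: s² + 12s + K_p·2.4 = 0.
So ω_n = √(2.4K_p) and 2ζω_n = 12, giving ζ = 12/(2√(2.4K_p)).
Setting ζ = 0.87: √(2.4K_p) = 12/(2·0.87) = 6.897, so K_p = 47.56/2.4 = 19.8.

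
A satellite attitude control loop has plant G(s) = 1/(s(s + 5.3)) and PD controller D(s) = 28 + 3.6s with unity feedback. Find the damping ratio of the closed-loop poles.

ζ = 0.841

Forward path: (28 + 3.6s)·1/(s(s+5.3)). The closed-loop characteristic equation is s² + (5.3 + 1·3.6)s + 1·28 = 0.
That is s² + 8.9s + 28 = 0, so ω_n = 5.292 rad/s and ζ = 8.9/(2·5.292) = 0.841.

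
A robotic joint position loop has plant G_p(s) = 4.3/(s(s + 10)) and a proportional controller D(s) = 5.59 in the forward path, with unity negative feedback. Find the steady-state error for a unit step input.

0

The open loop D(s)G_p(s) has a pole at the origin (type 1), so the static position error constant is infinite and e_ss = 1/(1+∞) = 0.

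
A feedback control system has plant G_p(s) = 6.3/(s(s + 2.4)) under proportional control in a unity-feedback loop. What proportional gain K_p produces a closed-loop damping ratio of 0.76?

K_p = 0.396

Closed-loop characteristic equation: s² + 2.4s + K_p·6.3 = 0.
So ω_n = √(6.3K_p) and 2ζω_n = 2.4, giving ζ = 2.4/(2√(6.3K_p)).
Setting ζ = 0.76: √(6.3K_p) = 2.4/(2·0.76) = 1.579, so K_p = 2.493/6.3 = 0.396.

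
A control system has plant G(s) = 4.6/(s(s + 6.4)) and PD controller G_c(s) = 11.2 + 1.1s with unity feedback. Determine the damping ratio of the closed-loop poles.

ζ = 0.798

Forward path: (11.2 + 1.1s)·4.6/(s(s+6.4)). The closed-loop characteristic equation is s² + (6.4 + 4.6·1.1)s + 4.6·11.2 = 0.
That is s² + 11.46s + 51.52 = 0, so ω_n = 7.178 rad/s and ζ = 11.46/(2·7.178) = 0.7983.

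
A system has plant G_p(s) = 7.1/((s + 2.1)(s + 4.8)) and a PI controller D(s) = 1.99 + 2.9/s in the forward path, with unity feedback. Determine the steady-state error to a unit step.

The open loop D(s)G_p(s) has a pole at the origin (type 1), so the static position error constant is infinite and e_ss = 1/(1+∞) = 0.

0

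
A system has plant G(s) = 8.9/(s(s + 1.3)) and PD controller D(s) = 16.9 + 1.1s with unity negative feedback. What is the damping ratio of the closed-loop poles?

Forward path: (16.9 + 1.1s)·8.9/(s(s+1.3)). The closed-loop characteristic equation is s² + (1.3 + 8.9·1.1)s + 8.9·16.9 = 0.
That is s² + 11.09s + 150.4 = 0, so ω_n = 12.26 rad/s and ζ = 11.09/(2·12.26) = 0.4521.

ζ = 0.452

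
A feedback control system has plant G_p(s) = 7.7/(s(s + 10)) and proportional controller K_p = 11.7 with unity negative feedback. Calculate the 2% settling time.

T_s ≈ 0.8 s

The closed-loop denominator s² + 10s + 90.09 gives ω_n = √90.09 = 9.492 and ζ = 10/(2ω_n) = 0.5268.
2% settling time T_s ≈ 4/(ζω_n) = 4/5 = 0.8 s.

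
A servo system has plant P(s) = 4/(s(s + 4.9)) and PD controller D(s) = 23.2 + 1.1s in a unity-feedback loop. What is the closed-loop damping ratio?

ζ = 0.483

Forward path: (23.2 + 1.1s)·4/(s(s+4.9)). The closed-loop characteristic equation is s² + (4.9 + 4·1.1)s + 4·23.2 = 0.
That is s² + 9.3s + 92.8 = 0, so ω_n = 9.633 rad/s and ζ = 9.3/(2·9.633) = 0.4827.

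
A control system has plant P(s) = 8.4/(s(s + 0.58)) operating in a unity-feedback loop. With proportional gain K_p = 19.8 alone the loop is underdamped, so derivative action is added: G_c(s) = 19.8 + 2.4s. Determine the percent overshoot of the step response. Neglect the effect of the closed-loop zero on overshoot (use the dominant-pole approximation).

1.43%

Forward path: (19.8 + 2.4s)·8.4/(s(s+0.58)). The closed-loop characteristic equation is s² + (0.58 + 8.4·2.4)s + 8.4·19.8 = 0.
That is s² + 20.74s + 166.3 = 0, so ω_n = 12.9 rad/s and ζ = 20.74/(2·12.9) = 0.8041.
%OS = 100·exp(−πζ/√(1−ζ²)) = 1.43%.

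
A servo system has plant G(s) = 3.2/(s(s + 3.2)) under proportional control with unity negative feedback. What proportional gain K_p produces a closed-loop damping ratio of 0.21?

Closed-loop characteristic equation: s² + 3.2s + K_p·3.2 = 0.
So ω_n = √(3.2K_p) and 2ζω_n = 3.2, giving ζ = 3.2/(2√(3.2K_p)).
Setting ζ = 0.21: √(3.2K_p) = 3.2/(2·0.21) = 7.619, so K_p = 58.05/3.2 = 18.1.

K_p = 18.1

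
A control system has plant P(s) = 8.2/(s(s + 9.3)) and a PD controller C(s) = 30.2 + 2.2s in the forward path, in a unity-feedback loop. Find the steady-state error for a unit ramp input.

0.0376

The loop has one pole at the origin (type 1). Velocity error constant K_v = lim_{s→0} s·C(s)P(s) = 30.2·8.2/9.3 = 26.63.
Steady-state error to a unit ramp: e_ss = 1/K_v = 0.0376.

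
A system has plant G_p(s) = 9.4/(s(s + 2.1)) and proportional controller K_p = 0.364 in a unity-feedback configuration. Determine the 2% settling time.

Closed-loop characteristic equation: s² + 2.1s + 3.422 = 0, so ω_n = 1.85 rad/s and ζ = 2.1/(2·1.85) = 0.5676.
2% settling time T_s ≈ 4/(ζω_n) = 4/1.05 = 3.81 s.

T_s ≈ 3.81 s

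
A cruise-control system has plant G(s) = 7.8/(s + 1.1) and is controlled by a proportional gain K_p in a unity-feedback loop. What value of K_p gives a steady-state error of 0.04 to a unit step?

K_p = 3.38

Steady-state error for a unit step on this type-0 loop is 1/(1 + K_p·G(0)).
G(0) = 7.091. Require 1/(1 + K_p·7.091) = 0.04, so 1 + 7.091·K_p = 25.
K_p = (25 − 1)/7.091 = 3.38.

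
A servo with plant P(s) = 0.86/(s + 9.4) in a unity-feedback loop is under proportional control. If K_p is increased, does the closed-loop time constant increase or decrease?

The closed-loop bandwidth 9.4+K_p·0.86 grows with K_p, so τ shrinks.

decrease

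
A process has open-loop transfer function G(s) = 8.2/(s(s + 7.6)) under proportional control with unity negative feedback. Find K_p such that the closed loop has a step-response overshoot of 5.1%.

From %OS = 100·exp(−πζ/√(1−ζ²)) = 5.1%, ζ = −ln(0.051)/√(π²+ln²(0.051)) = 0.6877.
Characteristic equation s² + 7.6s + 8.2K_p = 0 gives ζ = 7.6/(2√(8.2K_p)).
Setting ζ = 0.6877: √(8.2K_p) = 7.6/(2·0.6877) = 5.526, so K_p = 30.53/8.2 = 3.72.

K_p = 3.72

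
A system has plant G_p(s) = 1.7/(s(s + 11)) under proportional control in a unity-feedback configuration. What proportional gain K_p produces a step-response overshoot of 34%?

K_p = 169

From %OS = 100·exp(−πζ/√(1−ζ²)) = 34%, ζ = −ln(0.34)/√(π²+ln²(0.34)) = 0.3248.
Characteristic equation s² + 11s + 1.7K_p = 0 gives ζ = 11/(2√(1.7K_p)).
Setting ζ = 0.3248: √(1.7K_p) = 11/(2·0.3248) = 16.93, so K_p = 286.8/1.7 = 169.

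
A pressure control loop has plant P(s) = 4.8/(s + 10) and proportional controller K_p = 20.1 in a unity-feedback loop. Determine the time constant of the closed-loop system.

Closed-loop transfer function: T(s) = K_p·P(s)/(1 + K_p·P(s)) = 96.48/(s + 10 + 96.48) = 96.48/(s + 106.5).
Time constant τ = 1/106.5 = 0.00939 s.

τ = 0.00939 s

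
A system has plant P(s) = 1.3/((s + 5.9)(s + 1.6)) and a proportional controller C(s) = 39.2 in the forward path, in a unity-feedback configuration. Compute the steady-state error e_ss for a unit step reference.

0.156

The loop is type 0. Static position error constant K_pos = C(0)·P(0) = 39.2·0.1377 = 5.398.
Steady-state error to a unit step: e_ss = 1/(1+K_pos) = 1/6.398 = 0.156.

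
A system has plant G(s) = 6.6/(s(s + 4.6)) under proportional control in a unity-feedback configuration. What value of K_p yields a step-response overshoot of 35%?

From %OS = 100·exp(−πζ/√(1−ζ²)) = 35%, ζ = −ln(0.35)/√(π²+ln²(0.35)) = 0.3169.
Characteristic equation s² + 4.6s + 6.6K_p = 0 gives ζ = 4.6/(2√(6.6K_p)).
Setting ζ = 0.3169: √(6.6K_p) = 4.6/(2·0.3169) = 7.257, so K_p = 52.66/6.6 = 7.98.

K_p = 7.98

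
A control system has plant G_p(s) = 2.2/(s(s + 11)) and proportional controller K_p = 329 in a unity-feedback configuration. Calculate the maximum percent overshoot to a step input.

51.9%

From 1 + K_pG_p(s) = 0: s² + 11s + 723.8 = 0 ⇒ ω_n = 26.9, ζ = 0.2044.
%OS = 100·exp(−πζ/√(1−ζ²)) = 100·exp(−π·0.2044/√0.9582) = 51.9%.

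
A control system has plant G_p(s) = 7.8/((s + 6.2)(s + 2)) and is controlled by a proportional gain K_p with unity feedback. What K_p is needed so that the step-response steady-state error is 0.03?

The loop is type 0, so e_ss(step) = 1/(1 + K_pos) with K_pos = K_p·G_p(0).
G_p(0) = 0.629. Require 1/(1 + K_p·0.629) = 0.03, so 1 + 0.629·K_p = 33.33.
K_p = (33.33 − 1)/0.629 = 51.4.

K_p = 51.4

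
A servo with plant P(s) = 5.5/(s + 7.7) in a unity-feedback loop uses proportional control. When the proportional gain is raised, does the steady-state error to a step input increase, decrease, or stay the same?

e_ss = 1/(1 + K_p·P(0)); a larger K_p raises the denominator, so e_ss decreases.

decrease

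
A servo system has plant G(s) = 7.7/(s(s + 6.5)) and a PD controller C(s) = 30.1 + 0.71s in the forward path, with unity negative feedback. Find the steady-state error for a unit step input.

0

The open loop C(s)G(s) has a pole at the origin (type 1), so the static position error constant is infinite and e_ss = 1/(1+∞) = 0.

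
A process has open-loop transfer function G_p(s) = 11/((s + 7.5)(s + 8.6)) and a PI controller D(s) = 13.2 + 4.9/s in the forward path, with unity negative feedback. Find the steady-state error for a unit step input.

The open loop D(s)G_p(s) has a pole at the origin (type 1), so the static position error constant is infinite and e_ss = 1/(1+∞) = 0.

0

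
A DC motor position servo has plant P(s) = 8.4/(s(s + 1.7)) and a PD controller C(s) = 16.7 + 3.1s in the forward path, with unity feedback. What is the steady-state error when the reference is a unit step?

The open loop C(s)P(s) has a pole at the origin (type 1), so the static position error constant is infinite and e_ss = 1/(1+∞) = 0.

0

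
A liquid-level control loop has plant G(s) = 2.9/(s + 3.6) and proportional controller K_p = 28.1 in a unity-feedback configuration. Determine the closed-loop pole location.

s = -85.09

Closed-loop transfer function: T(s) = K_p·G(s)/(1 + K_p·G(s)) = 81.49/(s + 3.6 + 81.49) = 81.49/(s + 85.09).
The closed-loop pole is at s = −85.09.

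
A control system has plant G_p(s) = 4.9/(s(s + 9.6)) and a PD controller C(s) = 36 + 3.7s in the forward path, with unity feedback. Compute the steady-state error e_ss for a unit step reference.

The open loop C(s)G_p(s) has a pole at the origin (type 1), so the static position error constant is infinite and e_ss = 1/(1+∞) = 0.

0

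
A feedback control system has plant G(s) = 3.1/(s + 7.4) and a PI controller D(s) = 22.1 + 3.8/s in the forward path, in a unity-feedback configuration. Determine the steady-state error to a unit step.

The open loop D(s)G(s) has a pole at the origin (type 1), so the static position error constant is infinite and e_ss = 1/(1+∞) = 0.

0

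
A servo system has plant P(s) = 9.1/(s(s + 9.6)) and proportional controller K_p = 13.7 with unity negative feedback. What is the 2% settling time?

T_s ≈ 0.833 s

The closed-loop denominator s² + 9.6s + 124.7 gives ω_n = √124.7 = 11.17 and ζ = 9.6/(2ω_n) = 0.4299.
2% settling time T_s ≈ 4/(ζω_n) = 4/4.8 = 0.833 s.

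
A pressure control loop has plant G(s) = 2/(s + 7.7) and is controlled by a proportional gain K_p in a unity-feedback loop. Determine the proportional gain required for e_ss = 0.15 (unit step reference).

Steady-state error for a unit step on this type-0 loop is 1/(1 + K_p·G(0)).
G(0) = 0.2597. Require 1/(1 + K_p·0.2597) = 0.15, so 1 + 0.2597·K_p = 6.667.
K_p = (6.667 − 1)/0.2597 = 21.8.

K_p = 21.8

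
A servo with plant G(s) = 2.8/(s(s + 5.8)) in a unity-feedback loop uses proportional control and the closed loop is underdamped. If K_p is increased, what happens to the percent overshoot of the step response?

increase

Characteristic equation s² + 5.8s + K_p·2.8 = 0: raising K_p raises ω_n while 2ζω_n = 5.8 is fixed, so ζ falls and overshoot grows.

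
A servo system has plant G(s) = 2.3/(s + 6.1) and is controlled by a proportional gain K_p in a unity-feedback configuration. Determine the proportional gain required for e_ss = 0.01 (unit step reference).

For a type-0 loop with proportional control, e_ss = 1/(1 + K_p·G(0)).
G(0) = 0.377. Require 1/(1 + K_p·0.377) = 0.01, so 1 + 0.377·K_p = 100.
K_p = (100 − 1)/0.377 = 263.

K_p = 263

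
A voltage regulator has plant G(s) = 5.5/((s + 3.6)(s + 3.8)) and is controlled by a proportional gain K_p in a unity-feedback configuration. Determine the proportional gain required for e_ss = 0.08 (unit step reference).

K_p = 28.6

For a type-0 loop with proportional control, e_ss = 1/(1 + K_p·G(0)).
G(0) = 0.402. Require 1/(1 + K_p·0.402) = 0.08, so 1 + 0.402·K_p = 12.5.
K_p = (12.5 − 1)/0.402 = 28.6.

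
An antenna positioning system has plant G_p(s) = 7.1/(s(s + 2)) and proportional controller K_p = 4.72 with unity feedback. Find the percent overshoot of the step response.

The closed-loop denominator s² + 2s + 33.51 gives ω_n = √33.51 = 5.789 and ζ = 2/(2ω_n) = 0.1727.
%OS = 100·exp(−πζ/√(1−ζ²)) = 100·exp(−π·0.1727/√0.9702) = 57.6%.

57.6%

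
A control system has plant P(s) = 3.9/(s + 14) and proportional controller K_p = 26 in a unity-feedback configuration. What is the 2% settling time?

Closed-loop transfer function: T(s) = K_p·P(s)/(1 + K_p·P(s)) = 101.4/(s + 14 + 101.4) = 101.4/(s + 115.4).
Time constant τ = 1/115.4 = 0.008666 s, so the 2% settling time is about 4τ = 0.0347 s.

T_s ≈ 0.0347 s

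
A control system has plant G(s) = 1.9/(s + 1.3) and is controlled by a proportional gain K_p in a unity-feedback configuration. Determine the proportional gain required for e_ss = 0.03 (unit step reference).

K_p = 22.1

Steady-state error for a unit step on this type-0 loop is 1/(1 + K_p·G(0)).
G(0) = 1.462. Require 1/(1 + K_p·1.462) = 0.03, so 1 + 1.462·K_p = 33.33.
K_p = (33.33 − 1)/1.462 = 22.1.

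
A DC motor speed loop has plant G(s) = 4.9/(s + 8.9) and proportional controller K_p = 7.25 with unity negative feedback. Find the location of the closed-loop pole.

Closed-loop transfer function: T(s) = K_p·G(s)/(1 + K_p·G(s)) = 35.53/(s + 8.9 + 35.53) = 35.53/(s + 44.43).
The closed-loop pole is at s = −44.43.

s = -44.43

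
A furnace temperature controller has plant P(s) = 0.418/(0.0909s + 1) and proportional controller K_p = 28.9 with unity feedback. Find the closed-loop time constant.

Closed loop: T(s) = K_p·P/(1+K_p·P) = 12.08/(0.0909s + 1 + 12.08), with pole at s = −(1 + 12.08)/0.0909 = −143.9.
Closed-loop time constant τ = 1/143.9 = 0.00695 s.

τ = 0.00695 s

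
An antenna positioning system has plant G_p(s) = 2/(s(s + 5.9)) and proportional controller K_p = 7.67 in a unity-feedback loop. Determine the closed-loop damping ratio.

ζ = 0.753

With unity feedback the closed-loop characteristic equation is s² + 5.9s + 7.67·2 = s² + 5.9s + 15.34 = 0.
So ω_n² = 15.34 ⇒ ω_n = 3.917 rad/s, and ζ = 5.9/(2ω_n) = 0.753.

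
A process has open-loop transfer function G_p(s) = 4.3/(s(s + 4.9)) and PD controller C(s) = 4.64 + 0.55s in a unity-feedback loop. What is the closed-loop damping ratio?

Forward path: (4.64 + 0.55s)·4.3/(s(s+4.9)). The closed-loop characteristic equation is s² + (4.9 + 4.3·0.55)s + 4.3·4.64 = 0.
That is s² + 7.265s + 19.95 = 0, so ω_n = 4.467 rad/s and ζ = 7.265/(2·4.467) = 0.8132.

ζ = 0.813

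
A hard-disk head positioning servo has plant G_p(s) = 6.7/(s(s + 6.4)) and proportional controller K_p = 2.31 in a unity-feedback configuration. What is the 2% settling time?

From 1 + K_pG_p(s) = 0: s² + 6.4s + 15.48 = 0 ⇒ ω_n = 3.934, ζ = 0.8134.
2% settling time T_s ≈ 4/(ζω_n) = 4/3.2 = 1.25 s.

T_s ≈ 1.25 s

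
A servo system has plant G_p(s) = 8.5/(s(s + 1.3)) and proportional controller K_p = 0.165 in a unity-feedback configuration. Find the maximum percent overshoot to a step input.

12.7%

The closed-loop denominator s² + 1.3s + 1.403 gives ω_n = √1.403 = 1.184 and ζ = 1.3/(2ω_n) = 0.5489.
%OS = 100·exp(−πζ/√(1−ζ²)) = 100·exp(−π·0.5489/√0.6988) = 12.7%.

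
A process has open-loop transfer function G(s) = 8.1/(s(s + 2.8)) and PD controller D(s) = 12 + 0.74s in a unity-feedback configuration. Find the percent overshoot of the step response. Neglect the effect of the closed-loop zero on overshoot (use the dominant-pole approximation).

Forward path: (12 + 0.74s)·8.1/(s(s+2.8)). The closed-loop characteristic equation is s² + (2.8 + 8.1·0.74)s + 8.1·12 = 0.
That is s² + 8.794s + 97.2 = 0, so ω_n = 9.859 rad/s and ζ = 8.794/(2·9.859) = 0.446.
%OS = 100·exp(−πζ/√(1−ζ²)) = 20.9%.

20.9%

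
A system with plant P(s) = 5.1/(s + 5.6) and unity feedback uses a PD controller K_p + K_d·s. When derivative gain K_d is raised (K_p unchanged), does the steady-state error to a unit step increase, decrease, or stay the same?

unchanged

K_d affects only the transient (the s-coefficient); the DC loop gain, and hence e_ss, depends only on K_p.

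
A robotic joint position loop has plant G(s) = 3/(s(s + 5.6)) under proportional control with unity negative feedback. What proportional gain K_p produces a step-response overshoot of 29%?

From %OS = 100·exp(−πζ/√(1−ζ²)) = 29%, ζ = −ln(0.29)/√(π²+ln²(0.29)) = 0.3666.
Characteristic equation s² + 5.6s + 3K_p = 0 gives ζ = 5.6/(2√(3K_p)).
Setting ζ = 0.3666: √(3K_p) = 5.6/(2·0.3666) = 7.638, so K_p = 58.34/3 = 19.4.

K_p = 19.4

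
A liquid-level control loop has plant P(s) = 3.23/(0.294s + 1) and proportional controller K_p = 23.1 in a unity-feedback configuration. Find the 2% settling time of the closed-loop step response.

Closed loop: T(s) = K_p·P/(1+K_p·P) = 74.61/(0.294s + 1 + 74.61), with pole at s = −(1 + 74.61)/0.294 = −257.2.
τ = 1/257.2 = 0.003888 s, so 2% settling time ≈ 4τ = 0.0156 s.

T_s ≈ 0.0156 s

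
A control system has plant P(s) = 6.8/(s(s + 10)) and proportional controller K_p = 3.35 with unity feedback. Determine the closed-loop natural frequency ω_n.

ω_n = 4.77 rad/s

1 + K_p·P(s) = 0 gives s² + 10s + 22.78 = 0.
So ω_n² = 22.78 ⇒ ω_n = 4.773 rad/s, and ζ = 10/(2ω_n) = 1.05.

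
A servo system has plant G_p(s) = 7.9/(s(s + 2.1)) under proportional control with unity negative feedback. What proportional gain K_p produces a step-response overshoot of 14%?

From %OS = 100·exp(−πζ/√(1−ζ²)) = 14%, ζ = −ln(0.14)/√(π²+ln²(0.14)) = 0.5305.
Characteristic equation s² + 2.1s + 7.9K_p = 0 gives ζ = 2.1/(2√(7.9K_p)).
Setting ζ = 0.5305: √(7.9K_p) = 2.1/(2·0.5305) = 1.979, so K_p = 3.917/7.9 = 0.496.

K_p = 0.496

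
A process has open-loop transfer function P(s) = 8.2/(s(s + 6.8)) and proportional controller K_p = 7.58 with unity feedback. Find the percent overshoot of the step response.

22.3%

Closed-loop characteristic equation: s² + 6.8s + 62.16 = 0, so ω_n = 7.884 rad/s and ζ = 6.8/(2·7.884) = 0.4313.
%OS = 100·exp(−πζ/√(1−ζ²)) = 100·exp(−π·0.4313/√0.814) = 22.3%.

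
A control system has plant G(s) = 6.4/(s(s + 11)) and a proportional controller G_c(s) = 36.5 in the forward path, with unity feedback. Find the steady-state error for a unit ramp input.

0.0471

The loop has one pole at the origin (type 1). Velocity error constant K_v = lim_{s→0} s·G_c(s)G(s) = 36.5·6.4/11 = 21.24.
Steady-state error to a unit ramp: e_ss = 1/K_v = 0.0471.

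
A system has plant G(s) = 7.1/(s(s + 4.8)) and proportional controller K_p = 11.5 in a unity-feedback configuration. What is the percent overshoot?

Closed-loop characteristic equation: s² + 4.8s + 81.65 = 0, so ω_n = 9.036 rad/s and ζ = 4.8/(2·9.036) = 0.2656.
%OS = 100·exp(−πζ/√(1−ζ²)) = 100·exp(−π·0.2656/√0.9295) = 42.1%.

42.1%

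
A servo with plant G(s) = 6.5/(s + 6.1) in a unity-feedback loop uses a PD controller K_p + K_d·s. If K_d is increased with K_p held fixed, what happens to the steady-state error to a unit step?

K_d affects only the transient (the s-coefficient); the DC loop gain, and hence e_ss, depends only on K_p.

unchanged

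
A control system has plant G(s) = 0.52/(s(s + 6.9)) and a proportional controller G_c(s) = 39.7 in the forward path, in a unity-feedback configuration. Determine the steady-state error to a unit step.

The open loop G_c(s)G(s) has a pole at the origin (type 1), so the static position error constant is infinite and e_ss = 1/(1+∞) = 0.

0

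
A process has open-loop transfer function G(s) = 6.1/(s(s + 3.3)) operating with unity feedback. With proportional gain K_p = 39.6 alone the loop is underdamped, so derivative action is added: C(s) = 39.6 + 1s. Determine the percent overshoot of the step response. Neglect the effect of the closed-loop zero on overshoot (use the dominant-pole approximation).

Forward path: (39.6 + 1s)·6.1/(s(s+3.3)). The closed-loop characteristic equation is s² + (3.3 + 6.1·1)s + 6.1·39.6 = 0.
That is s² + 9.4s + 241.6 = 0, so ω_n = 15.54 rad/s and ζ = 9.4/(2·15.54) = 0.3024.
%OS = 100·exp(−πζ/√(1−ζ²)) = 36.9%.

36.9%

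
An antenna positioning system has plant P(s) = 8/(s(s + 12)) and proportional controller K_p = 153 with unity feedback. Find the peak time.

T_p = 0.0911 s

The closed-loop denominator s² + 12s + 1224 gives ω_n = √1224 = 34.99 and ζ = 12/(2ω_n) = 0.1715.
Damped frequency ω_d = ω_n√(1−ζ²) = 34.47 rad/s, so peak time T_p = π/ω_d = 0.0911 s.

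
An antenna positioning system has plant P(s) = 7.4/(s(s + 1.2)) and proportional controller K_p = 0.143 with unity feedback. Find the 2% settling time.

T_s ≈ 6.67 s

Closed-loop characteristic equation: s² + 1.2s + 1.058 = 0, so ω_n = 1.029 rad/s and ζ = 1.2/(2·1.029) = 0.5833.
2% settling time T_s ≈ 4/(ζω_n) = 4/0.6 = 6.67 s.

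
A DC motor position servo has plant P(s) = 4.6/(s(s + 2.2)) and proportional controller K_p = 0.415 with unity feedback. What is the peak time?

T_p = 3.76 s

From 1 + K_pP(s) = 0: s² + 2.2s + 1.909 = 0 ⇒ ω_n = 1.382, ζ = 0.7961.
Damped frequency ω_d = ω_n√(1−ζ²) = 0.8361 rad/s, so peak time T_p = π/ω_d = 3.76 s.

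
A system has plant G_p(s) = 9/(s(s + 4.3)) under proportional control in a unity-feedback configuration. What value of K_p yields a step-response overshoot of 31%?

From %OS = 100·exp(−πζ/√(1−ζ²)) = 31%, ζ = −ln(0.31)/√(π²+ln²(0.31)) = 0.3493.
Characteristic equation s² + 4.3s + 9K_p = 0 gives ζ = 4.3/(2√(9K_p)).
Setting ζ = 0.3493: √(9K_p) = 4.3/(2·0.3493) = 6.155, so K_p = 37.88/9 = 4.21.

K_p = 4.21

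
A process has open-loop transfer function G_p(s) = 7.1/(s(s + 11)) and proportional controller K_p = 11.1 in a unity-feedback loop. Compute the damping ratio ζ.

ζ = 0.62

With unity feedback the closed-loop characteristic equation is s² + 11s + 11.1·7.1 = s² + 11s + 78.81 = 0.
So ω_n² = 78.81 ⇒ ω_n = 8.877 rad/s, and ζ = 11/(2ω_n) = 0.62.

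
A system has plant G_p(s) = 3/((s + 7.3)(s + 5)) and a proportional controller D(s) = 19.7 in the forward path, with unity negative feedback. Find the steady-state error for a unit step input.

The loop is type 0. Static position error constant K_pos = D(0)·G_p(0) = 19.7·0.08219 = 1.619.
Steady-state error to a unit step: e_ss = 1/(1+K_pos) = 1/2.619 = 0.382.

0.382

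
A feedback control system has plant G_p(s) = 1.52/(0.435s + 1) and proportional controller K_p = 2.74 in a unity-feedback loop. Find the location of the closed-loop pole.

Closed loop: T(s) = K_p·G_p/(1+K_p·G_p) = 4.165/(0.435s + 1 + 4.165), with pole at s = −(1 + 4.165)/0.435 = −11.87.

s = -11.87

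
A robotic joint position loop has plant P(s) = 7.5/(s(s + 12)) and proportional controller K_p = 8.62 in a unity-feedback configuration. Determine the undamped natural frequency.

ω_n = 8.04 rad/s

With unity feedback the closed-loop characteristic equation is s² + 12s + 8.62·7.5 = s² + 12s + 64.65 = 0.
Matching s² + 2ζω_n s + ω_n²: ω_n = √64.65 = 8.041 rad/s and 2ζω_n = 12, so ζ = 12/(2·8.041) = 0.746.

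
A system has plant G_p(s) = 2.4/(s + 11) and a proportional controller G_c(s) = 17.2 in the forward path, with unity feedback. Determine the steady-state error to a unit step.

0.21

The loop is type 0. Static position error constant K_pos = G_c(0)·G_p(0) = 17.2·0.2182 = 3.753.
Steady-state error to a unit step: e_ss = 1/(1+K_pos) = 1/4.753 = 0.21.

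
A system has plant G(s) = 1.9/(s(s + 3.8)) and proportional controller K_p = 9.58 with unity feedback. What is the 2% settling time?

T_s ≈ 2.11 s

Closed-loop characteristic equation: s² + 3.8s + 18.2 = 0, so ω_n = 4.266 rad/s and ζ = 3.8/(2·4.266) = 0.4453.
2% settling time T_s ≈ 4/(ζω_n) = 4/1.9 = 2.11 s.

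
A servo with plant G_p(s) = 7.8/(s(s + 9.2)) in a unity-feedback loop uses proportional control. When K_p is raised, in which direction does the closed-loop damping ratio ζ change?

decrease

ζ = 9.2/(2√(7.8K_p)); increasing K_p raises the denominator, so ζ falls.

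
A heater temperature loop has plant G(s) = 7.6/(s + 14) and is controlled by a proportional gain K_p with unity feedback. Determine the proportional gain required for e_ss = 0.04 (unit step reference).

K_p = 44.2

The loop is type 0, so e_ss(step) = 1/(1 + K_pos) with K_pos = K_p·G(0).
G(0) = 0.5429. Require 1/(1 + K_p·0.5429) = 0.04, so 1 + 0.5429·K_p = 25.
K_p = (25 − 1)/0.5429 = 44.2.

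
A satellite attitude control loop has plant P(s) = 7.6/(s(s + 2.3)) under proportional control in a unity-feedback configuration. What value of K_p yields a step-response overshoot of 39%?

K_p = 2.11

From %OS = 100·exp(−πζ/√(1−ζ²)) = 39%, ζ = −ln(0.39)/√(π²+ln²(0.39)) = 0.2871.
Characteristic equation s² + 2.3s + 7.6K_p = 0 gives ζ = 2.3/(2√(7.6K_p)).
Setting ζ = 0.2871: √(7.6K_p) = 2.3/(2·0.2871) = 4.006, so K_p = 16.04/7.6 = 2.11.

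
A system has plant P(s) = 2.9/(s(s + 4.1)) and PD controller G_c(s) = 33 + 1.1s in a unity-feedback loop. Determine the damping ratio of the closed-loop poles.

Forward path: (33 + 1.1s)·2.9/(s(s+4.1)). The closed-loop characteristic equation is s² + (4.1 + 2.9·1.1)s + 2.9·33 = 0.
That is s² + 7.29s + 95.7 = 0, so ω_n = 9.783 rad/s and ζ = 7.29/(2·9.783) = 0.3726.

ζ = 0.373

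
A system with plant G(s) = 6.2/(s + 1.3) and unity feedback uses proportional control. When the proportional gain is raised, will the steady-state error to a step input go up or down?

decrease

e_ss = 1/(1 + K_p·G(0)); a larger K_p raises the denominator, so e_ss decreases.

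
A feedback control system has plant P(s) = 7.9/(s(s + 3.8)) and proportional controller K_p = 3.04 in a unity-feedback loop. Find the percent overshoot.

The closed-loop denominator s² + 3.8s + 24.02 gives ω_n = √24.02 = 4.901 and ζ = 3.8/(2ω_n) = 0.3877.
%OS = 100·exp(−πζ/√(1−ζ²)) = 100·exp(−π·0.3877/√0.8497) = 26.7%.

26.7%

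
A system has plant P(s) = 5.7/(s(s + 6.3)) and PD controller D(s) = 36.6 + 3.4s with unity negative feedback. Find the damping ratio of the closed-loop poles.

ζ = 0.889

Forward path: (36.6 + 3.4s)·5.7/(s(s+6.3)). The closed-loop characteristic equation is s² + (6.3 + 5.7·3.4)s + 5.7·36.6 = 0.
That is s² + 25.68s + 208.6 = 0, so ω_n = 14.44 rad/s and ζ = 25.68/(2·14.44) = 0.889.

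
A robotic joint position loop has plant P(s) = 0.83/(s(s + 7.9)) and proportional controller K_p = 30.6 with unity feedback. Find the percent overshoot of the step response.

1.9%

From 1 + K_pP(s) = 0: s² + 7.9s + 25.4 = 0 ⇒ ω_n = 5.04, ζ = 0.7838.
%OS = 100·exp(−πζ/√(1−ζ²)) = 100·exp(−π·0.7838/√0.3857) = 1.9%.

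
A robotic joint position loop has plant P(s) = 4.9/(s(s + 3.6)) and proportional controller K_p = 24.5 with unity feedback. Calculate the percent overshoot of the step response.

From 1 + K_pP(s) = 0: s² + 3.6s + 120.1 = 0 ⇒ ω_n = 10.96, ζ = 0.1643.
%OS = 100·exp(−πζ/√(1−ζ²)) = 100·exp(−π·0.1643/√0.973) = 59.3%.

59.3%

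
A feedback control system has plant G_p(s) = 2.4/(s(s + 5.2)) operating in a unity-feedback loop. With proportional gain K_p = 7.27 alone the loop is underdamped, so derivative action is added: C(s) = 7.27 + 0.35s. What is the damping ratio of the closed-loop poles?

Forward path: (7.27 + 0.35s)·2.4/(s(s+5.2)). The closed-loop characteristic equation is s² + (5.2 + 2.4·0.35)s + 2.4·7.27 = 0.
That is s² + 6.04s + 17.45 = 0, so ω_n = 4.177 rad/s and ζ = 6.04/(2·4.177) = 0.723.

ζ = 0.723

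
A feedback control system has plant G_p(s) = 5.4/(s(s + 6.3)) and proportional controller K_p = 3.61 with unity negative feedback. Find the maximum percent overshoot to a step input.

The closed-loop denominator s² + 6.3s + 19.49 gives ω_n = √19.49 = 4.415 and ζ = 6.3/(2ω_n) = 0.7134.
%OS = 100·exp(−πζ/√(1−ζ²)) = 100·exp(−π·0.7134/√0.491) = 4.08%.

4.08%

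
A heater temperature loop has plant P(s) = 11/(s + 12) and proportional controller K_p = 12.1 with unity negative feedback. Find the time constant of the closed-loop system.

τ = 0.00689 s

Closed-loop transfer function: T(s) = K_p·P(s)/(1 + K_p·P(s)) = 133.1/(s + 12 + 133.1) = 133.1/(s + 145.1).
Time constant τ = 1/145.1 = 0.00689 s.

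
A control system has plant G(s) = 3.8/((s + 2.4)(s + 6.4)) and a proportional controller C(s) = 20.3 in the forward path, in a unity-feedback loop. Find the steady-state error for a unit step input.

The loop is type 0. Static position error constant K_pos = C(0)·G(0) = 20.3·0.2474 = 5.022.
Steady-state error to a unit step: e_ss = 1/(1+K_pos) = 1/6.022 = 0.166.

0.166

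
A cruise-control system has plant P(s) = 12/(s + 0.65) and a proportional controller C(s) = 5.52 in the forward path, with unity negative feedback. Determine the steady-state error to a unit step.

The loop is type 0. Static position error constant K_pos = C(0)·P(0) = 5.52·18.46 = 101.9.
Steady-state error to a unit step: e_ss = 1/(1+K_pos) = 1/102.9 = 0.00972.

0.00972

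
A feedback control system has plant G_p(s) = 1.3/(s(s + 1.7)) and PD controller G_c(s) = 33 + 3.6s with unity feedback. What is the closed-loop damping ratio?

ζ = 0.487

Forward path: (33 + 3.6s)·1.3/(s(s+1.7)). The closed-loop characteristic equation is s² + (1.7 + 1.3·3.6)s + 1.3·33 = 0.
That is s² + 6.38s + 42.9 = 0, so ω_n = 6.55 rad/s and ζ = 6.38/(2·6.55) = 0.487.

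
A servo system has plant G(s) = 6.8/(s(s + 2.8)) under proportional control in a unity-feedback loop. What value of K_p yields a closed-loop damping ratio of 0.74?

Closed-loop characteristic equation: s² + 2.8s + K_p·6.8 = 0.
So ω_n = √(6.8K_p) and 2ζω_n = 2.8, giving ζ = 2.8/(2√(6.8K_p)).
Setting ζ = 0.74: √(6.8K_p) = 2.8/(2·0.74) = 1.892, so K_p = 3.579/6.8 = 0.526.

K_p = 0.526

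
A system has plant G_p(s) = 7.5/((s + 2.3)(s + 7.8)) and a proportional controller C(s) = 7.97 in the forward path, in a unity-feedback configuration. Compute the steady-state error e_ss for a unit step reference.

0.231

The loop is type 0. Static position error constant K_pos = C(0)·G_p(0) = 7.97·0.4181 = 3.332.
Steady-state error to a unit step: e_ss = 1/(1+K_pos) = 1/4.332 = 0.231.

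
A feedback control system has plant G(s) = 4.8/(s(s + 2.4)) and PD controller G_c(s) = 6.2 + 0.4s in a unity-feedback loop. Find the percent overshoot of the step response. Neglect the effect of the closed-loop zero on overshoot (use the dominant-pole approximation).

25.8%

Forward path: (6.2 + 0.4s)·4.8/(s(s+2.4)). The closed-loop characteristic equation is s² + (2.4 + 4.8·0.4)s + 4.8·6.2 = 0.
That is s² + 4.32s + 29.76 = 0, so ω_n = 5.455 rad/s and ζ = 4.32/(2·5.455) = 0.3959.
%OS = 100·exp(−πζ/√(1−ζ²)) = 25.8%.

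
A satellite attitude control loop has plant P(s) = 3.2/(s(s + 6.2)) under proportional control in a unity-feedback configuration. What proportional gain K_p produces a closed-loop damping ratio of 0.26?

K_p = 44.4

Closed-loop characteristic equation: s² + 6.2s + K_p·3.2 = 0.
So ω_n = √(3.2K_p) and 2ζω_n = 6.2, giving ζ = 6.2/(2√(3.2K_p)).
Setting ζ = 0.26: √(3.2K_p) = 6.2/(2·0.26) = 11.92, so K_p = 142.2/3.2 = 44.4.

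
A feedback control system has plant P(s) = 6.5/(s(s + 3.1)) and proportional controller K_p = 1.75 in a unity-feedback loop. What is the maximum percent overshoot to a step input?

The closed-loop denominator s² + 3.1s + 11.38 gives ω_n = √11.38 = 3.373 and ζ = 3.1/(2ω_n) = 0.4596.
%OS = 100·exp(−πζ/√(1−ζ²)) = 100·exp(−π·0.4596/√0.7888) = 19.7%.

19.7%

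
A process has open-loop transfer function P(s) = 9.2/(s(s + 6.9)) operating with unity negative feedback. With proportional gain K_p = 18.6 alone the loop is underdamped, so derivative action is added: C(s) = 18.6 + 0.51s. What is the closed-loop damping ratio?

Forward path: (18.6 + 0.51s)·9.2/(s(s+6.9)). The closed-loop characteristic equation is s² + (6.9 + 9.2·0.51)s + 9.2·18.6 = 0.
That is s² + 11.59s + 171.1 = 0, so ω_n = 13.08 rad/s and ζ = 11.59/(2·13.08) = 0.4431.

ζ = 0.443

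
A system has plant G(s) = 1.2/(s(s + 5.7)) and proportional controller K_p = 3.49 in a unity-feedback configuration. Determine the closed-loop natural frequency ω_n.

With unity feedback the closed-loop characteristic equation is s² + 5.7s + 3.49·1.2 = s² + 5.7s + 4.188 = 0.
Matching s² + 2ζω_n s + ω_n²: ω_n = √4.188 = 2.046 rad/s and 2ζω_n = 5.7, so ζ = 5.7/(2·2.046) = 1.39.

ω_n = 2.05 rad/s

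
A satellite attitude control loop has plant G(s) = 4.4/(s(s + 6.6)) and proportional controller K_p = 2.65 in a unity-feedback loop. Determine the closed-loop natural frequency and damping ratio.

With unity feedback the closed-loop characteristic equation is s² + 6.6s + 2.65·4.4 = s² + 6.6s + 11.66 = 0.
Matching s² + 2ζω_n s + ω_n²: ω_n = √11.66 = 3.415 rad/s and 2ζω_n = 6.6, so ζ = 6.6/(2·3.415) = 0.966.

ω_n = 3.41 rad/s, ζ = 0.966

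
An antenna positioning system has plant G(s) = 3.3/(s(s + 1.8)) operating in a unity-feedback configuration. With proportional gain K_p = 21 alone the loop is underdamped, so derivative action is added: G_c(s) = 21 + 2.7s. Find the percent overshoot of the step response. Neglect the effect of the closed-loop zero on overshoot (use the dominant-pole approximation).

Forward path: (21 + 2.7s)·3.3/(s(s+1.8)). The closed-loop characteristic equation is s² + (1.8 + 3.3·2.7)s + 3.3·21 = 0.
That is s² + 10.71s + 69.3 = 0, so ω_n = 8.325 rad/s and ζ = 10.71/(2·8.325) = 0.6433.
%OS = 100·exp(−πζ/√(1−ζ²)) = 7.14%.

7.14%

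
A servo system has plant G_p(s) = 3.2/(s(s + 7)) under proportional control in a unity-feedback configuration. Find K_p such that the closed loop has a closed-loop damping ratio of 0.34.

K_p = 33.1

Closed-loop characteristic equation: s² + 7s + K_p·3.2 = 0.
So ω_n = √(3.2K_p) and 2ζω_n = 7, giving ζ = 7/(2√(3.2K_p)).
Setting ζ = 0.34: √(3.2K_p) = 7/(2·0.34) = 10.29, so K_p = 106/3.2 = 33.1.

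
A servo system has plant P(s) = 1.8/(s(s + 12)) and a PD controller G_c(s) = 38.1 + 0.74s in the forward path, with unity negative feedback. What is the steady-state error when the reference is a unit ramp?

0.175

The loop has one pole at the origin (type 1). Velocity error constant K_v = lim_{s→0} s·G_c(s)P(s) = 38.1·1.8/12 = 5.715.
Steady-state error to a unit ramp: e_ss = 1/K_v = 0.175.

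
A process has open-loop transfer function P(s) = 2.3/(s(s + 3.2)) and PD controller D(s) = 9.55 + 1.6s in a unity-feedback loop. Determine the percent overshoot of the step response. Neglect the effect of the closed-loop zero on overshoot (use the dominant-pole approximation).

Forward path: (9.55 + 1.6s)·2.3/(s(s+3.2)). The closed-loop characteristic equation is s² + (3.2 + 2.3·1.6)s + 2.3·9.55 = 0.
That is s² + 6.88s + 21.96 = 0, so ω_n = 4.687 rad/s and ζ = 6.88/(2·4.687) = 0.734.
%OS = 100·exp(−πζ/√(1−ζ²)) = 3.35%.

3.35%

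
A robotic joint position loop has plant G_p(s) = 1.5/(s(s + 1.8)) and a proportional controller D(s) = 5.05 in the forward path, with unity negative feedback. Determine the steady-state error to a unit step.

0

The open loop D(s)G_p(s) has a pole at the origin (type 1), so the static position error constant is infinite and e_ss = 1/(1+∞) = 0.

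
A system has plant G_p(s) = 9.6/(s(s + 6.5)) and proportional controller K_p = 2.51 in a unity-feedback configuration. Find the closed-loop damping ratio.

1 + K_p·G_p(s) = 0 gives s² + 6.5s + 24.1 = 0.
So ω_n² = 24.1 ⇒ ω_n = 4.909 rad/s, and ζ = 6.5/(2ω_n) = 0.662.

ζ = 0.662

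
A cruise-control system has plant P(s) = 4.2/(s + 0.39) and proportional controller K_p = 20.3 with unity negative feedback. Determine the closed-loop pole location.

s = -85.65

Closed-loop transfer function: T(s) = K_p·P(s)/(1 + K_p·P(s)) = 85.26/(s + 0.39 + 85.26) = 85.26/(s + 85.65).
The closed-loop pole is at s = −85.65.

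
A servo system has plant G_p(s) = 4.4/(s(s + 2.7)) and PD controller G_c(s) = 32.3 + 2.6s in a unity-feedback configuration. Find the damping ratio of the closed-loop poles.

ζ = 0.593

Forward path: (32.3 + 2.6s)·4.4/(s(s+2.7)). The closed-loop characteristic equation is s² + (2.7 + 4.4·2.6)s + 4.4·32.3 = 0.
That is s² + 14.14s + 142.1 = 0, so ω_n = 11.92 rad/s and ζ = 14.14/(2·11.92) = 0.5931.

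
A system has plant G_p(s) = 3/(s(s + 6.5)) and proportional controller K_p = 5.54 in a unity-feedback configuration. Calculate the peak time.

T_p = 1.28 s

The closed-loop denominator s² + 6.5s + 16.62 gives ω_n = √16.62 = 4.077 and ζ = 6.5/(2ω_n) = 0.7972.
Damped frequency ω_d = ω_n√(1−ζ²) = 2.461 rad/s, so peak time T_p = π/ω_d = 1.28 s.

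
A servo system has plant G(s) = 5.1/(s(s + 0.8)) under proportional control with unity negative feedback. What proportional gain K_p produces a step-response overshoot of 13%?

K_p = 0.106

From %OS = 100·exp(−πζ/√(1−ζ²)) = 13%, ζ = −ln(0.13)/√(π²+ln²(0.13)) = 0.5446.
Characteristic equation s² + 0.8s + 5.1K_p = 0 gives ζ = 0.8/(2√(5.1K_p)).
Setting ζ = 0.5446: √(5.1K_p) = 0.8/(2·0.5446) = 0.7344, so K_p = 0.5394/5.1 = 0.106.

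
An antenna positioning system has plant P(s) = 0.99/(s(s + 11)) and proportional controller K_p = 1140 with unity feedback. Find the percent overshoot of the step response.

Closed-loop characteristic equation: s² + 11s + 1129 = 0, so ω_n = 33.59 rad/s and ζ = 11/(2·33.59) = 0.1637.
%OS = 100·exp(−πζ/√(1−ζ²)) = 100·exp(−π·0.1637/√0.9732) = 59.4%.

59.4%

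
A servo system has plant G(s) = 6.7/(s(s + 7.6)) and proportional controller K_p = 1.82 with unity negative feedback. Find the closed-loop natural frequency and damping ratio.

ω_n = 3.49 rad/s, ζ = 1.09

With unity feedback the closed-loop characteristic equation is s² + 7.6s + 1.82·6.7 = s² + 7.6s + 12.19 = 0.
Matching s² + 2ζω_n s + ω_n²: ω_n = √12.19 = 3.492 rad/s and 2ζω_n = 7.6, so ζ = 7.6/(2·3.492) = 1.09.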